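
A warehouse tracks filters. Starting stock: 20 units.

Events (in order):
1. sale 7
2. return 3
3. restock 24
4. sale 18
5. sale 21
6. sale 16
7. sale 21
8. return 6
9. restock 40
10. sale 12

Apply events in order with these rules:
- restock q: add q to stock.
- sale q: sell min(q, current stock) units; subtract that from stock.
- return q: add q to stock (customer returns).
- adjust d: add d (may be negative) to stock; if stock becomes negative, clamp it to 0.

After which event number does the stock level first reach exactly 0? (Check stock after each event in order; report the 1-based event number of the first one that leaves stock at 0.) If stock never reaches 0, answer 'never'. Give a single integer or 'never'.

Answer: 6

Derivation:
Processing events:
Start: stock = 20
  Event 1 (sale 7): sell min(7,20)=7. stock: 20 - 7 = 13. total_sold = 7
  Event 2 (return 3): 13 + 3 = 16
  Event 3 (restock 24): 16 + 24 = 40
  Event 4 (sale 18): sell min(18,40)=18. stock: 40 - 18 = 22. total_sold = 25
  Event 5 (sale 21): sell min(21,22)=21. stock: 22 - 21 = 1. total_sold = 46
  Event 6 (sale 16): sell min(16,1)=1. stock: 1 - 1 = 0. total_sold = 47
  Event 7 (sale 21): sell min(21,0)=0. stock: 0 - 0 = 0. total_sold = 47
  Event 8 (return 6): 0 + 6 = 6
  Event 9 (restock 40): 6 + 40 = 46
  Event 10 (sale 12): sell min(12,46)=12. stock: 46 - 12 = 34. total_sold = 59
Final: stock = 34, total_sold = 59

First zero at event 6.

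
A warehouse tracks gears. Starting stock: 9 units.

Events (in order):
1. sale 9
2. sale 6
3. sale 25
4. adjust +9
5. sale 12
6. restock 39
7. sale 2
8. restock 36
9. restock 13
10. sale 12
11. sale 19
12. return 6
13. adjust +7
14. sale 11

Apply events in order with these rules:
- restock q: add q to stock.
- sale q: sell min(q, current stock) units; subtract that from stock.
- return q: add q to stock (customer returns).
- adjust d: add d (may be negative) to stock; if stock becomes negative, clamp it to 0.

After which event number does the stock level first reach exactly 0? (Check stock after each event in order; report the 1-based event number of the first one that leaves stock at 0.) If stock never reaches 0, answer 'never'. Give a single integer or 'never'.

Processing events:
Start: stock = 9
  Event 1 (sale 9): sell min(9,9)=9. stock: 9 - 9 = 0. total_sold = 9
  Event 2 (sale 6): sell min(6,0)=0. stock: 0 - 0 = 0. total_sold = 9
  Event 3 (sale 25): sell min(25,0)=0. stock: 0 - 0 = 0. total_sold = 9
  Event 4 (adjust +9): 0 + 9 = 9
  Event 5 (sale 12): sell min(12,9)=9. stock: 9 - 9 = 0. total_sold = 18
  Event 6 (restock 39): 0 + 39 = 39
  Event 7 (sale 2): sell min(2,39)=2. stock: 39 - 2 = 37. total_sold = 20
  Event 8 (restock 36): 37 + 36 = 73
  Event 9 (restock 13): 73 + 13 = 86
  Event 10 (sale 12): sell min(12,86)=12. stock: 86 - 12 = 74. total_sold = 32
  Event 11 (sale 19): sell min(19,74)=19. stock: 74 - 19 = 55. total_sold = 51
  Event 12 (return 6): 55 + 6 = 61
  Event 13 (adjust +7): 61 + 7 = 68
  Event 14 (sale 11): sell min(11,68)=11. stock: 68 - 11 = 57. total_sold = 62
Final: stock = 57, total_sold = 62

First zero at event 1.

Answer: 1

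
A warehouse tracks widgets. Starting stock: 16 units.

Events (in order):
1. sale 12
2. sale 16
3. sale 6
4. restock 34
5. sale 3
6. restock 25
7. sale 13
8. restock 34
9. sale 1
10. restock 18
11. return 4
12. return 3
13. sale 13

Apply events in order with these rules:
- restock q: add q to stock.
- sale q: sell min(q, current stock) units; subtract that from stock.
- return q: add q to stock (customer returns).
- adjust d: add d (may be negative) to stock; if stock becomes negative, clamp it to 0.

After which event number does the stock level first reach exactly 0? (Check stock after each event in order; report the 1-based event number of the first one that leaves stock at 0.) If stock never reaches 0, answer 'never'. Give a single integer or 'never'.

Processing events:
Start: stock = 16
  Event 1 (sale 12): sell min(12,16)=12. stock: 16 - 12 = 4. total_sold = 12
  Event 2 (sale 16): sell min(16,4)=4. stock: 4 - 4 = 0. total_sold = 16
  Event 3 (sale 6): sell min(6,0)=0. stock: 0 - 0 = 0. total_sold = 16
  Event 4 (restock 34): 0 + 34 = 34
  Event 5 (sale 3): sell min(3,34)=3. stock: 34 - 3 = 31. total_sold = 19
  Event 6 (restock 25): 31 + 25 = 56
  Event 7 (sale 13): sell min(13,56)=13. stock: 56 - 13 = 43. total_sold = 32
  Event 8 (restock 34): 43 + 34 = 77
  Event 9 (sale 1): sell min(1,77)=1. stock: 77 - 1 = 76. total_sold = 33
  Event 10 (restock 18): 76 + 18 = 94
  Event 11 (return 4): 94 + 4 = 98
  Event 12 (return 3): 98 + 3 = 101
  Event 13 (sale 13): sell min(13,101)=13. stock: 101 - 13 = 88. total_sold = 46
Final: stock = 88, total_sold = 46

First zero at event 2.

Answer: 2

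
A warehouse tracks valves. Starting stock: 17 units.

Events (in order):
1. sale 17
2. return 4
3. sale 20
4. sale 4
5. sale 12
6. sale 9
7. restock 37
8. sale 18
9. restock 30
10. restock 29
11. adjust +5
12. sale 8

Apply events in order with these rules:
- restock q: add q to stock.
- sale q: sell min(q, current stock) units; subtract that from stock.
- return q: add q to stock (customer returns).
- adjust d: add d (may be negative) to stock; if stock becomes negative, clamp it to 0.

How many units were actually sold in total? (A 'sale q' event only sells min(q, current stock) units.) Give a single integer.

Processing events:
Start: stock = 17
  Event 1 (sale 17): sell min(17,17)=17. stock: 17 - 17 = 0. total_sold = 17
  Event 2 (return 4): 0 + 4 = 4
  Event 3 (sale 20): sell min(20,4)=4. stock: 4 - 4 = 0. total_sold = 21
  Event 4 (sale 4): sell min(4,0)=0. stock: 0 - 0 = 0. total_sold = 21
  Event 5 (sale 12): sell min(12,0)=0. stock: 0 - 0 = 0. total_sold = 21
  Event 6 (sale 9): sell min(9,0)=0. stock: 0 - 0 = 0. total_sold = 21
  Event 7 (restock 37): 0 + 37 = 37
  Event 8 (sale 18): sell min(18,37)=18. stock: 37 - 18 = 19. total_sold = 39
  Event 9 (restock 30): 19 + 30 = 49
  Event 10 (restock 29): 49 + 29 = 78
  Event 11 (adjust +5): 78 + 5 = 83
  Event 12 (sale 8): sell min(8,83)=8. stock: 83 - 8 = 75. total_sold = 47
Final: stock = 75, total_sold = 47

Answer: 47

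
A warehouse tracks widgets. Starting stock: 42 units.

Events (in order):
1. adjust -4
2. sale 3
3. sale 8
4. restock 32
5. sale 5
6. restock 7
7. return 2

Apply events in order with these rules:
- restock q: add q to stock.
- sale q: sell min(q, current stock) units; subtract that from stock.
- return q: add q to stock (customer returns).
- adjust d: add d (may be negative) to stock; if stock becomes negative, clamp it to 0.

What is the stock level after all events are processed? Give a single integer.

Answer: 63

Derivation:
Processing events:
Start: stock = 42
  Event 1 (adjust -4): 42 + -4 = 38
  Event 2 (sale 3): sell min(3,38)=3. stock: 38 - 3 = 35. total_sold = 3
  Event 3 (sale 8): sell min(8,35)=8. stock: 35 - 8 = 27. total_sold = 11
  Event 4 (restock 32): 27 + 32 = 59
  Event 5 (sale 5): sell min(5,59)=5. stock: 59 - 5 = 54. total_sold = 16
  Event 6 (restock 7): 54 + 7 = 61
  Event 7 (return 2): 61 + 2 = 63
Final: stock = 63, total_sold = 16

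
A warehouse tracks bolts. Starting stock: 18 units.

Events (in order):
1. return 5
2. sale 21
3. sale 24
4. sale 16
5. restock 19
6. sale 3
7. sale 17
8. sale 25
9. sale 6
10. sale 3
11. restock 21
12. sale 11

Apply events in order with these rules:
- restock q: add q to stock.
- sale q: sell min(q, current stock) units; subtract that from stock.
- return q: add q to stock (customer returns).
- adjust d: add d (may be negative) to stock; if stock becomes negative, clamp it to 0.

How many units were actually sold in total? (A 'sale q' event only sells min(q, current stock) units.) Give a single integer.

Processing events:
Start: stock = 18
  Event 1 (return 5): 18 + 5 = 23
  Event 2 (sale 21): sell min(21,23)=21. stock: 23 - 21 = 2. total_sold = 21
  Event 3 (sale 24): sell min(24,2)=2. stock: 2 - 2 = 0. total_sold = 23
  Event 4 (sale 16): sell min(16,0)=0. stock: 0 - 0 = 0. total_sold = 23
  Event 5 (restock 19): 0 + 19 = 19
  Event 6 (sale 3): sell min(3,19)=3. stock: 19 - 3 = 16. total_sold = 26
  Event 7 (sale 17): sell min(17,16)=16. stock: 16 - 16 = 0. total_sold = 42
  Event 8 (sale 25): sell min(25,0)=0. stock: 0 - 0 = 0. total_sold = 42
  Event 9 (sale 6): sell min(6,0)=0. stock: 0 - 0 = 0. total_sold = 42
  Event 10 (sale 3): sell min(3,0)=0. stock: 0 - 0 = 0. total_sold = 42
  Event 11 (restock 21): 0 + 21 = 21
  Event 12 (sale 11): sell min(11,21)=11. stock: 21 - 11 = 10. total_sold = 53
Final: stock = 10, total_sold = 53

Answer: 53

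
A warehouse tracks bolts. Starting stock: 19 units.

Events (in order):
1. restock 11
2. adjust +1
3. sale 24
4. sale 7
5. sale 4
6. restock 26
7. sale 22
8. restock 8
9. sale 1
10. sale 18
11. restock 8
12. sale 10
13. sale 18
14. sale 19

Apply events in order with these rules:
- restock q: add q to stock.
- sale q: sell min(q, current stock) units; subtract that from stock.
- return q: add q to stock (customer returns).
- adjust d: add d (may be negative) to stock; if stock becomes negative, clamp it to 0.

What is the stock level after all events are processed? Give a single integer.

Processing events:
Start: stock = 19
  Event 1 (restock 11): 19 + 11 = 30
  Event 2 (adjust +1): 30 + 1 = 31
  Event 3 (sale 24): sell min(24,31)=24. stock: 31 - 24 = 7. total_sold = 24
  Event 4 (sale 7): sell min(7,7)=7. stock: 7 - 7 = 0. total_sold = 31
  Event 5 (sale 4): sell min(4,0)=0. stock: 0 - 0 = 0. total_sold = 31
  Event 6 (restock 26): 0 + 26 = 26
  Event 7 (sale 22): sell min(22,26)=22. stock: 26 - 22 = 4. total_sold = 53
  Event 8 (restock 8): 4 + 8 = 12
  Event 9 (sale 1): sell min(1,12)=1. stock: 12 - 1 = 11. total_sold = 54
  Event 10 (sale 18): sell min(18,11)=11. stock: 11 - 11 = 0. total_sold = 65
  Event 11 (restock 8): 0 + 8 = 8
  Event 12 (sale 10): sell min(10,8)=8. stock: 8 - 8 = 0. total_sold = 73
  Event 13 (sale 18): sell min(18,0)=0. stock: 0 - 0 = 0. total_sold = 73
  Event 14 (sale 19): sell min(19,0)=0. stock: 0 - 0 = 0. total_sold = 73
Final: stock = 0, total_sold = 73

Answer: 0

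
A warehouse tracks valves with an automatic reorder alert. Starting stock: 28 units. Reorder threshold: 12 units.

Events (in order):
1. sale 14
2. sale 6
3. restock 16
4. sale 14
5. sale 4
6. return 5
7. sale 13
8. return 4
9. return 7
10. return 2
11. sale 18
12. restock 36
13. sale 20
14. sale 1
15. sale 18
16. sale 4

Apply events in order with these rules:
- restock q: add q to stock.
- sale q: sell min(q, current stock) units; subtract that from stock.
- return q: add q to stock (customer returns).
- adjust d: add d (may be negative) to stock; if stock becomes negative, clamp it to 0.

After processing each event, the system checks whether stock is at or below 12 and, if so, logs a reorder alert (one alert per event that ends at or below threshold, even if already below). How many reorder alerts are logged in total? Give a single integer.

Processing events:
Start: stock = 28
  Event 1 (sale 14): sell min(14,28)=14. stock: 28 - 14 = 14. total_sold = 14
  Event 2 (sale 6): sell min(6,14)=6. stock: 14 - 6 = 8. total_sold = 20
  Event 3 (restock 16): 8 + 16 = 24
  Event 4 (sale 14): sell min(14,24)=14. stock: 24 - 14 = 10. total_sold = 34
  Event 5 (sale 4): sell min(4,10)=4. stock: 10 - 4 = 6. total_sold = 38
  Event 6 (return 5): 6 + 5 = 11
  Event 7 (sale 13): sell min(13,11)=11. stock: 11 - 11 = 0. total_sold = 49
  Event 8 (return 4): 0 + 4 = 4
  Event 9 (return 7): 4 + 7 = 11
  Event 10 (return 2): 11 + 2 = 13
  Event 11 (sale 18): sell min(18,13)=13. stock: 13 - 13 = 0. total_sold = 62
  Event 12 (restock 36): 0 + 36 = 36
  Event 13 (sale 20): sell min(20,36)=20. stock: 36 - 20 = 16. total_sold = 82
  Event 14 (sale 1): sell min(1,16)=1. stock: 16 - 1 = 15. total_sold = 83
  Event 15 (sale 18): sell min(18,15)=15. stock: 15 - 15 = 0. total_sold = 98
  Event 16 (sale 4): sell min(4,0)=0. stock: 0 - 0 = 0. total_sold = 98
Final: stock = 0, total_sold = 98

Checking against threshold 12:
  After event 1: stock=14 > 12
  After event 2: stock=8 <= 12 -> ALERT
  After event 3: stock=24 > 12
  After event 4: stock=10 <= 12 -> ALERT
  After event 5: stock=6 <= 12 -> ALERT
  After event 6: stock=11 <= 12 -> ALERT
  After event 7: stock=0 <= 12 -> ALERT
  After event 8: stock=4 <= 12 -> ALERT
  After event 9: stock=11 <= 12 -> ALERT
  After event 10: stock=13 > 12
  After event 11: stock=0 <= 12 -> ALERT
  After event 12: stock=36 > 12
  After event 13: stock=16 > 12
  After event 14: stock=15 > 12
  After event 15: stock=0 <= 12 -> ALERT
  After event 16: stock=0 <= 12 -> ALERT
Alert events: [2, 4, 5, 6, 7, 8, 9, 11, 15, 16]. Count = 10

Answer: 10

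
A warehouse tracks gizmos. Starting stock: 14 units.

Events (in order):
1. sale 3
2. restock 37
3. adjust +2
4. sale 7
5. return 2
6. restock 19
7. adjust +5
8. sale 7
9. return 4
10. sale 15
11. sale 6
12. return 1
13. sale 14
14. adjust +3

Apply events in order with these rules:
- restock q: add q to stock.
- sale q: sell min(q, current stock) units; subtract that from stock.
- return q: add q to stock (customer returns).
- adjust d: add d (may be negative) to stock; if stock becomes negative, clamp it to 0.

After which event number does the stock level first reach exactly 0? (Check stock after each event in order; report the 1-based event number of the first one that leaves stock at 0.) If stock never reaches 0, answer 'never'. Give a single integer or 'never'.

Answer: never

Derivation:
Processing events:
Start: stock = 14
  Event 1 (sale 3): sell min(3,14)=3. stock: 14 - 3 = 11. total_sold = 3
  Event 2 (restock 37): 11 + 37 = 48
  Event 3 (adjust +2): 48 + 2 = 50
  Event 4 (sale 7): sell min(7,50)=7. stock: 50 - 7 = 43. total_sold = 10
  Event 5 (return 2): 43 + 2 = 45
  Event 6 (restock 19): 45 + 19 = 64
  Event 7 (adjust +5): 64 + 5 = 69
  Event 8 (sale 7): sell min(7,69)=7. stock: 69 - 7 = 62. total_sold = 17
  Event 9 (return 4): 62 + 4 = 66
  Event 10 (sale 15): sell min(15,66)=15. stock: 66 - 15 = 51. total_sold = 32
  Event 11 (sale 6): sell min(6,51)=6. stock: 51 - 6 = 45. total_sold = 38
  Event 12 (return 1): 45 + 1 = 46
  Event 13 (sale 14): sell min(14,46)=14. stock: 46 - 14 = 32. total_sold = 52
  Event 14 (adjust +3): 32 + 3 = 35
Final: stock = 35, total_sold = 52

Stock never reaches 0.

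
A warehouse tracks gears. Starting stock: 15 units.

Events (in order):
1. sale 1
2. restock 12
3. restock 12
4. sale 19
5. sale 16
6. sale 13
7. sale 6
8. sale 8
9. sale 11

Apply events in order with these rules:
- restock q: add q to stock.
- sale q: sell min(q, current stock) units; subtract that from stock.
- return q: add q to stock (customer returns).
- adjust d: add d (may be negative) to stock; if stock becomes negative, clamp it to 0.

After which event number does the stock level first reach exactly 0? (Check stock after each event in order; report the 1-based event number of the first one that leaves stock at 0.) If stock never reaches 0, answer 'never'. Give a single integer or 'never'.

Answer: 6

Derivation:
Processing events:
Start: stock = 15
  Event 1 (sale 1): sell min(1,15)=1. stock: 15 - 1 = 14. total_sold = 1
  Event 2 (restock 12): 14 + 12 = 26
  Event 3 (restock 12): 26 + 12 = 38
  Event 4 (sale 19): sell min(19,38)=19. stock: 38 - 19 = 19. total_sold = 20
  Event 5 (sale 16): sell min(16,19)=16. stock: 19 - 16 = 3. total_sold = 36
  Event 6 (sale 13): sell min(13,3)=3. stock: 3 - 3 = 0. total_sold = 39
  Event 7 (sale 6): sell min(6,0)=0. stock: 0 - 0 = 0. total_sold = 39
  Event 8 (sale 8): sell min(8,0)=0. stock: 0 - 0 = 0. total_sold = 39
  Event 9 (sale 11): sell min(11,0)=0. stock: 0 - 0 = 0. total_sold = 39
Final: stock = 0, total_sold = 39

First zero at event 6.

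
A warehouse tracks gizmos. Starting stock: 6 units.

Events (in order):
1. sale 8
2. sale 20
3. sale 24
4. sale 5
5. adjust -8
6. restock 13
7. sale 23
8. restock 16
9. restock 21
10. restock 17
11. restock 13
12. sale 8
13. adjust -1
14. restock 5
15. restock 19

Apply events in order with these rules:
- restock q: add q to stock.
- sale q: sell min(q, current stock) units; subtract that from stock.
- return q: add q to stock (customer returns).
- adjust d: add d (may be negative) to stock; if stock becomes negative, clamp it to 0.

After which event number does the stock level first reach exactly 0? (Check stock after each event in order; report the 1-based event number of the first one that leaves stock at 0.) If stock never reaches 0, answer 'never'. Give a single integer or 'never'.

Answer: 1

Derivation:
Processing events:
Start: stock = 6
  Event 1 (sale 8): sell min(8,6)=6. stock: 6 - 6 = 0. total_sold = 6
  Event 2 (sale 20): sell min(20,0)=0. stock: 0 - 0 = 0. total_sold = 6
  Event 3 (sale 24): sell min(24,0)=0. stock: 0 - 0 = 0. total_sold = 6
  Event 4 (sale 5): sell min(5,0)=0. stock: 0 - 0 = 0. total_sold = 6
  Event 5 (adjust -8): 0 + -8 = 0 (clamped to 0)
  Event 6 (restock 13): 0 + 13 = 13
  Event 7 (sale 23): sell min(23,13)=13. stock: 13 - 13 = 0. total_sold = 19
  Event 8 (restock 16): 0 + 16 = 16
  Event 9 (restock 21): 16 + 21 = 37
  Event 10 (restock 17): 37 + 17 = 54
  Event 11 (restock 13): 54 + 13 = 67
  Event 12 (sale 8): sell min(8,67)=8. stock: 67 - 8 = 59. total_sold = 27
  Event 13 (adjust -1): 59 + -1 = 58
  Event 14 (restock 5): 58 + 5 = 63
  Event 15 (restock 19): 63 + 19 = 82
Final: stock = 82, total_sold = 27

First zero at event 1.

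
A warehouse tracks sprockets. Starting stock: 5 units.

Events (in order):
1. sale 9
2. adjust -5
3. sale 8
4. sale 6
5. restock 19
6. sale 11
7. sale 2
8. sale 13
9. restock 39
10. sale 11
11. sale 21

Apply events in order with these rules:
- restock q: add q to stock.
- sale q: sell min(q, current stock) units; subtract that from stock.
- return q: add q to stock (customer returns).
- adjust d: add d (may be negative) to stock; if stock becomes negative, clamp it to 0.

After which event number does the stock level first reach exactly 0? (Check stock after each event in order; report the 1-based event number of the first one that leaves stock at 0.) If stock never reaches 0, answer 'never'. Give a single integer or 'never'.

Answer: 1

Derivation:
Processing events:
Start: stock = 5
  Event 1 (sale 9): sell min(9,5)=5. stock: 5 - 5 = 0. total_sold = 5
  Event 2 (adjust -5): 0 + -5 = 0 (clamped to 0)
  Event 3 (sale 8): sell min(8,0)=0. stock: 0 - 0 = 0. total_sold = 5
  Event 4 (sale 6): sell min(6,0)=0. stock: 0 - 0 = 0. total_sold = 5
  Event 5 (restock 19): 0 + 19 = 19
  Event 6 (sale 11): sell min(11,19)=11. stock: 19 - 11 = 8. total_sold = 16
  Event 7 (sale 2): sell min(2,8)=2. stock: 8 - 2 = 6. total_sold = 18
  Event 8 (sale 13): sell min(13,6)=6. stock: 6 - 6 = 0. total_sold = 24
  Event 9 (restock 39): 0 + 39 = 39
  Event 10 (sale 11): sell min(11,39)=11. stock: 39 - 11 = 28. total_sold = 35
  Event 11 (sale 21): sell min(21,28)=21. stock: 28 - 21 = 7. total_sold = 56
Final: stock = 7, total_sold = 56

First zero at event 1.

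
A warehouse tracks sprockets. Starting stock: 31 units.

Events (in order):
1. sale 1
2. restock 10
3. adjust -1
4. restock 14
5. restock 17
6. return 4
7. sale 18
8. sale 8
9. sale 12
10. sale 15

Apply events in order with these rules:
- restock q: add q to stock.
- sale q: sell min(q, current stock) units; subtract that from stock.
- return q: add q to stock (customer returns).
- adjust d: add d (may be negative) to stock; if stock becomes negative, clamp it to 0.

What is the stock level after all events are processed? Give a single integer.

Processing events:
Start: stock = 31
  Event 1 (sale 1): sell min(1,31)=1. stock: 31 - 1 = 30. total_sold = 1
  Event 2 (restock 10): 30 + 10 = 40
  Event 3 (adjust -1): 40 + -1 = 39
  Event 4 (restock 14): 39 + 14 = 53
  Event 5 (restock 17): 53 + 17 = 70
  Event 6 (return 4): 70 + 4 = 74
  Event 7 (sale 18): sell min(18,74)=18. stock: 74 - 18 = 56. total_sold = 19
  Event 8 (sale 8): sell min(8,56)=8. stock: 56 - 8 = 48. total_sold = 27
  Event 9 (sale 12): sell min(12,48)=12. stock: 48 - 12 = 36. total_sold = 39
  Event 10 (sale 15): sell min(15,36)=15. stock: 36 - 15 = 21. total_sold = 54
Final: stock = 21, total_sold = 54

Answer: 21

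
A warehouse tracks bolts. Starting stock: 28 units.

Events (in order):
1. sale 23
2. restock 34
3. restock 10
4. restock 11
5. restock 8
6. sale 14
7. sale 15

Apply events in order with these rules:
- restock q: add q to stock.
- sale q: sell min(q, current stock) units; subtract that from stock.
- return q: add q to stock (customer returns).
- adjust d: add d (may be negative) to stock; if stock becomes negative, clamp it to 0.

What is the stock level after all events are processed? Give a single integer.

Answer: 39

Derivation:
Processing events:
Start: stock = 28
  Event 1 (sale 23): sell min(23,28)=23. stock: 28 - 23 = 5. total_sold = 23
  Event 2 (restock 34): 5 + 34 = 39
  Event 3 (restock 10): 39 + 10 = 49
  Event 4 (restock 11): 49 + 11 = 60
  Event 5 (restock 8): 60 + 8 = 68
  Event 6 (sale 14): sell min(14,68)=14. stock: 68 - 14 = 54. total_sold = 37
  Event 7 (sale 15): sell min(15,54)=15. stock: 54 - 15 = 39. total_sold = 52
Final: stock = 39, total_sold = 52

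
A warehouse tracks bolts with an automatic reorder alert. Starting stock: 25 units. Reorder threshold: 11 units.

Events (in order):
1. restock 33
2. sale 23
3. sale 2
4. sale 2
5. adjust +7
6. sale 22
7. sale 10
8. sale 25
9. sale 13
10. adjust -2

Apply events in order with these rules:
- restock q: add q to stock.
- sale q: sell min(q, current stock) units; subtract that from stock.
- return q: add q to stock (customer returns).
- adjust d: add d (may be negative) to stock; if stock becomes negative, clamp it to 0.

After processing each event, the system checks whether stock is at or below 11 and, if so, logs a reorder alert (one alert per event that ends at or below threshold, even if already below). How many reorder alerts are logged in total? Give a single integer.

Processing events:
Start: stock = 25
  Event 1 (restock 33): 25 + 33 = 58
  Event 2 (sale 23): sell min(23,58)=23. stock: 58 - 23 = 35. total_sold = 23
  Event 3 (sale 2): sell min(2,35)=2. stock: 35 - 2 = 33. total_sold = 25
  Event 4 (sale 2): sell min(2,33)=2. stock: 33 - 2 = 31. total_sold = 27
  Event 5 (adjust +7): 31 + 7 = 38
  Event 6 (sale 22): sell min(22,38)=22. stock: 38 - 22 = 16. total_sold = 49
  Event 7 (sale 10): sell min(10,16)=10. stock: 16 - 10 = 6. total_sold = 59
  Event 8 (sale 25): sell min(25,6)=6. stock: 6 - 6 = 0. total_sold = 65
  Event 9 (sale 13): sell min(13,0)=0. stock: 0 - 0 = 0. total_sold = 65
  Event 10 (adjust -2): 0 + -2 = 0 (clamped to 0)
Final: stock = 0, total_sold = 65

Checking against threshold 11:
  After event 1: stock=58 > 11
  After event 2: stock=35 > 11
  After event 3: stock=33 > 11
  After event 4: stock=31 > 11
  After event 5: stock=38 > 11
  After event 6: stock=16 > 11
  After event 7: stock=6 <= 11 -> ALERT
  After event 8: stock=0 <= 11 -> ALERT
  After event 9: stock=0 <= 11 -> ALERT
  After event 10: stock=0 <= 11 -> ALERT
Alert events: [7, 8, 9, 10]. Count = 4

Answer: 4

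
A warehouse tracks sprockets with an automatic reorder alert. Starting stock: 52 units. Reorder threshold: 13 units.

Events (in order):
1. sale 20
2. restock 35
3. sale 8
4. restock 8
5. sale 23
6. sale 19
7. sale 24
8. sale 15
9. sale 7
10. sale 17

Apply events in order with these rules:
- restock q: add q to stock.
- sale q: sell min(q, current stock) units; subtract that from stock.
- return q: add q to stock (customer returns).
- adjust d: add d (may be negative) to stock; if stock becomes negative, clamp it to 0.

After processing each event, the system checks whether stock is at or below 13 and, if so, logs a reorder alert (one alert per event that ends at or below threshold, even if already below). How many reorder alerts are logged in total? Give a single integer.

Processing events:
Start: stock = 52
  Event 1 (sale 20): sell min(20,52)=20. stock: 52 - 20 = 32. total_sold = 20
  Event 2 (restock 35): 32 + 35 = 67
  Event 3 (sale 8): sell min(8,67)=8. stock: 67 - 8 = 59. total_sold = 28
  Event 4 (restock 8): 59 + 8 = 67
  Event 5 (sale 23): sell min(23,67)=23. stock: 67 - 23 = 44. total_sold = 51
  Event 6 (sale 19): sell min(19,44)=19. stock: 44 - 19 = 25. total_sold = 70
  Event 7 (sale 24): sell min(24,25)=24. stock: 25 - 24 = 1. total_sold = 94
  Event 8 (sale 15): sell min(15,1)=1. stock: 1 - 1 = 0. total_sold = 95
  Event 9 (sale 7): sell min(7,0)=0. stock: 0 - 0 = 0. total_sold = 95
  Event 10 (sale 17): sell min(17,0)=0. stock: 0 - 0 = 0. total_sold = 95
Final: stock = 0, total_sold = 95

Checking against threshold 13:
  After event 1: stock=32 > 13
  After event 2: stock=67 > 13
  After event 3: stock=59 > 13
  After event 4: stock=67 > 13
  After event 5: stock=44 > 13
  After event 6: stock=25 > 13
  After event 7: stock=1 <= 13 -> ALERT
  After event 8: stock=0 <= 13 -> ALERT
  After event 9: stock=0 <= 13 -> ALERT
  After event 10: stock=0 <= 13 -> ALERT
Alert events: [7, 8, 9, 10]. Count = 4

Answer: 4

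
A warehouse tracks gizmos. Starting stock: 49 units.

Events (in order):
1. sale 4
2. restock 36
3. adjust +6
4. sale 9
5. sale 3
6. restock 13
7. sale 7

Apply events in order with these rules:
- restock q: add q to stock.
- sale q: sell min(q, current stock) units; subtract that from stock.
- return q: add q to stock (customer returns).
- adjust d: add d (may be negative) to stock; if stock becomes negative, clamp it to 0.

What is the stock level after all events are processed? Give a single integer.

Processing events:
Start: stock = 49
  Event 1 (sale 4): sell min(4,49)=4. stock: 49 - 4 = 45. total_sold = 4
  Event 2 (restock 36): 45 + 36 = 81
  Event 3 (adjust +6): 81 + 6 = 87
  Event 4 (sale 9): sell min(9,87)=9. stock: 87 - 9 = 78. total_sold = 13
  Event 5 (sale 3): sell min(3,78)=3. stock: 78 - 3 = 75. total_sold = 16
  Event 6 (restock 13): 75 + 13 = 88
  Event 7 (sale 7): sell min(7,88)=7. stock: 88 - 7 = 81. total_sold = 23
Final: stock = 81, total_sold = 23

Answer: 81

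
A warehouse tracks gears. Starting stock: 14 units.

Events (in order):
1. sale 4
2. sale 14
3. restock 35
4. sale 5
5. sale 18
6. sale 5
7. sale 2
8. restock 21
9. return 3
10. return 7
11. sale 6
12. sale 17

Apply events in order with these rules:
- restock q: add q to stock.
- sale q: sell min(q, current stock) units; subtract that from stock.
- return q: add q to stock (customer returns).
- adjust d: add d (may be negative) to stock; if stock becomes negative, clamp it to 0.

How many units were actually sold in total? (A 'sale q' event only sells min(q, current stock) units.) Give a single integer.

Processing events:
Start: stock = 14
  Event 1 (sale 4): sell min(4,14)=4. stock: 14 - 4 = 10. total_sold = 4
  Event 2 (sale 14): sell min(14,10)=10. stock: 10 - 10 = 0. total_sold = 14
  Event 3 (restock 35): 0 + 35 = 35
  Event 4 (sale 5): sell min(5,35)=5. stock: 35 - 5 = 30. total_sold = 19
  Event 5 (sale 18): sell min(18,30)=18. stock: 30 - 18 = 12. total_sold = 37
  Event 6 (sale 5): sell min(5,12)=5. stock: 12 - 5 = 7. total_sold = 42
  Event 7 (sale 2): sell min(2,7)=2. stock: 7 - 2 = 5. total_sold = 44
  Event 8 (restock 21): 5 + 21 = 26
  Event 9 (return 3): 26 + 3 = 29
  Event 10 (return 7): 29 + 7 = 36
  Event 11 (sale 6): sell min(6,36)=6. stock: 36 - 6 = 30. total_sold = 50
  Event 12 (sale 17): sell min(17,30)=17. stock: 30 - 17 = 13. total_sold = 67
Final: stock = 13, total_sold = 67

Answer: 67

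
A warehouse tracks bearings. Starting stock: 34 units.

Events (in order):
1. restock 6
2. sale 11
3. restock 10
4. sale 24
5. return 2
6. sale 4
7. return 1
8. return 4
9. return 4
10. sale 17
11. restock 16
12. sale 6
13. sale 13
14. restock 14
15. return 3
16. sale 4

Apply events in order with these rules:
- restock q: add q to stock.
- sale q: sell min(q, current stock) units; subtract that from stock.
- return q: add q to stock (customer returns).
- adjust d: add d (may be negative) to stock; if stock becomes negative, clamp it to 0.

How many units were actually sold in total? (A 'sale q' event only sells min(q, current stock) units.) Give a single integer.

Processing events:
Start: stock = 34
  Event 1 (restock 6): 34 + 6 = 40
  Event 2 (sale 11): sell min(11,40)=11. stock: 40 - 11 = 29. total_sold = 11
  Event 3 (restock 10): 29 + 10 = 39
  Event 4 (sale 24): sell min(24,39)=24. stock: 39 - 24 = 15. total_sold = 35
  Event 5 (return 2): 15 + 2 = 17
  Event 6 (sale 4): sell min(4,17)=4. stock: 17 - 4 = 13. total_sold = 39
  Event 7 (return 1): 13 + 1 = 14
  Event 8 (return 4): 14 + 4 = 18
  Event 9 (return 4): 18 + 4 = 22
  Event 10 (sale 17): sell min(17,22)=17. stock: 22 - 17 = 5. total_sold = 56
  Event 11 (restock 16): 5 + 16 = 21
  Event 12 (sale 6): sell min(6,21)=6. stock: 21 - 6 = 15. total_sold = 62
  Event 13 (sale 13): sell min(13,15)=13. stock: 15 - 13 = 2. total_sold = 75
  Event 14 (restock 14): 2 + 14 = 16
  Event 15 (return 3): 16 + 3 = 19
  Event 16 (sale 4): sell min(4,19)=4. stock: 19 - 4 = 15. total_sold = 79
Final: stock = 15, total_sold = 79

Answer: 79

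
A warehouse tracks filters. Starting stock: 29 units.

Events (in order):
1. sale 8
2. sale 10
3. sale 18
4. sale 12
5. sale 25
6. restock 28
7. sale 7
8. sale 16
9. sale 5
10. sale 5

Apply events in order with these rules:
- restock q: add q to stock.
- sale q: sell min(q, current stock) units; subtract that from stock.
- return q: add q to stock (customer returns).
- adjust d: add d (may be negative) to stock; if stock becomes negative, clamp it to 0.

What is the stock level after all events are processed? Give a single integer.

Processing events:
Start: stock = 29
  Event 1 (sale 8): sell min(8,29)=8. stock: 29 - 8 = 21. total_sold = 8
  Event 2 (sale 10): sell min(10,21)=10. stock: 21 - 10 = 11. total_sold = 18
  Event 3 (sale 18): sell min(18,11)=11. stock: 11 - 11 = 0. total_sold = 29
  Event 4 (sale 12): sell min(12,0)=0. stock: 0 - 0 = 0. total_sold = 29
  Event 5 (sale 25): sell min(25,0)=0. stock: 0 - 0 = 0. total_sold = 29
  Event 6 (restock 28): 0 + 28 = 28
  Event 7 (sale 7): sell min(7,28)=7. stock: 28 - 7 = 21. total_sold = 36
  Event 8 (sale 16): sell min(16,21)=16. stock: 21 - 16 = 5. total_sold = 52
  Event 9 (sale 5): sell min(5,5)=5. stock: 5 - 5 = 0. total_sold = 57
  Event 10 (sale 5): sell min(5,0)=0. stock: 0 - 0 = 0. total_sold = 57
Final: stock = 0, total_sold = 57

Answer: 0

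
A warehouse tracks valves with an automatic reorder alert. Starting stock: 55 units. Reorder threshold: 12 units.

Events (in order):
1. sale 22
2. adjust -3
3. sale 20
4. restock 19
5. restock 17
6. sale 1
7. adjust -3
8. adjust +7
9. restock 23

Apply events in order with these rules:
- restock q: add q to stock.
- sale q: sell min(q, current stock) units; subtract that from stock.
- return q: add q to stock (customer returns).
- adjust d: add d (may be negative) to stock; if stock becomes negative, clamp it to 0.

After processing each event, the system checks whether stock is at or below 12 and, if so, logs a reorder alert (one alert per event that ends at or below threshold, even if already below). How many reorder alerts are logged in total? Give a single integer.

Answer: 1

Derivation:
Processing events:
Start: stock = 55
  Event 1 (sale 22): sell min(22,55)=22. stock: 55 - 22 = 33. total_sold = 22
  Event 2 (adjust -3): 33 + -3 = 30
  Event 3 (sale 20): sell min(20,30)=20. stock: 30 - 20 = 10. total_sold = 42
  Event 4 (restock 19): 10 + 19 = 29
  Event 5 (restock 17): 29 + 17 = 46
  Event 6 (sale 1): sell min(1,46)=1. stock: 46 - 1 = 45. total_sold = 43
  Event 7 (adjust -3): 45 + -3 = 42
  Event 8 (adjust +7): 42 + 7 = 49
  Event 9 (restock 23): 49 + 23 = 72
Final: stock = 72, total_sold = 43

Checking against threshold 12:
  After event 1: stock=33 > 12
  After event 2: stock=30 > 12
  After event 3: stock=10 <= 12 -> ALERT
  After event 4: stock=29 > 12
  After event 5: stock=46 > 12
  After event 6: stock=45 > 12
  After event 7: stock=42 > 12
  After event 8: stock=49 > 12
  After event 9: stock=72 > 12
Alert events: [3]. Count = 1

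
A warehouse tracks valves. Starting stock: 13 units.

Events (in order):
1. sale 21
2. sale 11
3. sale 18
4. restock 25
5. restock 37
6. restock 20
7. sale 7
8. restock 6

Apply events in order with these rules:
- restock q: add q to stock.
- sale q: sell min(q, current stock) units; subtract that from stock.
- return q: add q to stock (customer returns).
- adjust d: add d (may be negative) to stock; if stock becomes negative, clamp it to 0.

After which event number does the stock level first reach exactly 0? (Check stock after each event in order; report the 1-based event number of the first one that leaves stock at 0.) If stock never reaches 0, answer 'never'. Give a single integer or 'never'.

Processing events:
Start: stock = 13
  Event 1 (sale 21): sell min(21,13)=13. stock: 13 - 13 = 0. total_sold = 13
  Event 2 (sale 11): sell min(11,0)=0. stock: 0 - 0 = 0. total_sold = 13
  Event 3 (sale 18): sell min(18,0)=0. stock: 0 - 0 = 0. total_sold = 13
  Event 4 (restock 25): 0 + 25 = 25
  Event 5 (restock 37): 25 + 37 = 62
  Event 6 (restock 20): 62 + 20 = 82
  Event 7 (sale 7): sell min(7,82)=7. stock: 82 - 7 = 75. total_sold = 20
  Event 8 (restock 6): 75 + 6 = 81
Final: stock = 81, total_sold = 20

First zero at event 1.

Answer: 1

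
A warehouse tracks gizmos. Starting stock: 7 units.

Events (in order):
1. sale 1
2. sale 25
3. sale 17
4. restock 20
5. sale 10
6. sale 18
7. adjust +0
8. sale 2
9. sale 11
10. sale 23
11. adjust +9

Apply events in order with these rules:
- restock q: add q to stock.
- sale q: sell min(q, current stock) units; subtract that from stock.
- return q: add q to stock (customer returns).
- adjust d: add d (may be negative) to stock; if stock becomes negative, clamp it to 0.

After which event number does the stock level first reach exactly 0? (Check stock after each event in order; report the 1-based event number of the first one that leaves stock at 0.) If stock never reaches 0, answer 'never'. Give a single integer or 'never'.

Answer: 2

Derivation:
Processing events:
Start: stock = 7
  Event 1 (sale 1): sell min(1,7)=1. stock: 7 - 1 = 6. total_sold = 1
  Event 2 (sale 25): sell min(25,6)=6. stock: 6 - 6 = 0. total_sold = 7
  Event 3 (sale 17): sell min(17,0)=0. stock: 0 - 0 = 0. total_sold = 7
  Event 4 (restock 20): 0 + 20 = 20
  Event 5 (sale 10): sell min(10,20)=10. stock: 20 - 10 = 10. total_sold = 17
  Event 6 (sale 18): sell min(18,10)=10. stock: 10 - 10 = 0. total_sold = 27
  Event 7 (adjust +0): 0 + 0 = 0
  Event 8 (sale 2): sell min(2,0)=0. stock: 0 - 0 = 0. total_sold = 27
  Event 9 (sale 11): sell min(11,0)=0. stock: 0 - 0 = 0. total_sold = 27
  Event 10 (sale 23): sell min(23,0)=0. stock: 0 - 0 = 0. total_sold = 27
  Event 11 (adjust +9): 0 + 9 = 9
Final: stock = 9, total_sold = 27

First zero at event 2.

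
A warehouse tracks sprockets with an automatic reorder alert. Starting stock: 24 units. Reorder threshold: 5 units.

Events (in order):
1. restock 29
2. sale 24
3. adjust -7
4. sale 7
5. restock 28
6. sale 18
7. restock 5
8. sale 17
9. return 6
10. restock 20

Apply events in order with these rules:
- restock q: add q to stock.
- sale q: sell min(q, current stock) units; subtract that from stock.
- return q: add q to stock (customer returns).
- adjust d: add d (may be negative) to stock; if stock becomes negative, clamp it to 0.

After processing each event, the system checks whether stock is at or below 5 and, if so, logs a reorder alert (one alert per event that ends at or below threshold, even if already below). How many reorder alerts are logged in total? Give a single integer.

Processing events:
Start: stock = 24
  Event 1 (restock 29): 24 + 29 = 53
  Event 2 (sale 24): sell min(24,53)=24. stock: 53 - 24 = 29. total_sold = 24
  Event 3 (adjust -7): 29 + -7 = 22
  Event 4 (sale 7): sell min(7,22)=7. stock: 22 - 7 = 15. total_sold = 31
  Event 5 (restock 28): 15 + 28 = 43
  Event 6 (sale 18): sell min(18,43)=18. stock: 43 - 18 = 25. total_sold = 49
  Event 7 (restock 5): 25 + 5 = 30
  Event 8 (sale 17): sell min(17,30)=17. stock: 30 - 17 = 13. total_sold = 66
  Event 9 (return 6): 13 + 6 = 19
  Event 10 (restock 20): 19 + 20 = 39
Final: stock = 39, total_sold = 66

Checking against threshold 5:
  After event 1: stock=53 > 5
  After event 2: stock=29 > 5
  After event 3: stock=22 > 5
  After event 4: stock=15 > 5
  After event 5: stock=43 > 5
  After event 6: stock=25 > 5
  After event 7: stock=30 > 5
  After event 8: stock=13 > 5
  After event 9: stock=19 > 5
  After event 10: stock=39 > 5
Alert events: []. Count = 0

Answer: 0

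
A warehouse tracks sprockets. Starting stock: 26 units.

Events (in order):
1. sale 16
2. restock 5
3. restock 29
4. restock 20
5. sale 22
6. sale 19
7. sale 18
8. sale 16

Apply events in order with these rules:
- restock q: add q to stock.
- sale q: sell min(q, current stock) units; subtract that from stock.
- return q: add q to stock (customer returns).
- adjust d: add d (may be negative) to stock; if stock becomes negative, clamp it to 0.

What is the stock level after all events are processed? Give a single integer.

Answer: 0

Derivation:
Processing events:
Start: stock = 26
  Event 1 (sale 16): sell min(16,26)=16. stock: 26 - 16 = 10. total_sold = 16
  Event 2 (restock 5): 10 + 5 = 15
  Event 3 (restock 29): 15 + 29 = 44
  Event 4 (restock 20): 44 + 20 = 64
  Event 5 (sale 22): sell min(22,64)=22. stock: 64 - 22 = 42. total_sold = 38
  Event 6 (sale 19): sell min(19,42)=19. stock: 42 - 19 = 23. total_sold = 57
  Event 7 (sale 18): sell min(18,23)=18. stock: 23 - 18 = 5. total_sold = 75
  Event 8 (sale 16): sell min(16,5)=5. stock: 5 - 5 = 0. total_sold = 80
Final: stock = 0, total_sold = 80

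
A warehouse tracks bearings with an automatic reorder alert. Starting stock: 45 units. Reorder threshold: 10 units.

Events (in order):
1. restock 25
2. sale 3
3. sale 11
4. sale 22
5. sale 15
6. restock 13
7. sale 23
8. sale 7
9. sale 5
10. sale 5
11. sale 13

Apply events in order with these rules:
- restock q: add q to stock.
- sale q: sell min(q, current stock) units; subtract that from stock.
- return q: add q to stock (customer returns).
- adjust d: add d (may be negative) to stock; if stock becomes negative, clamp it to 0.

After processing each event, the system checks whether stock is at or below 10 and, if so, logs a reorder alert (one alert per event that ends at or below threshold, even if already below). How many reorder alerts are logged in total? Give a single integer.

Answer: 5

Derivation:
Processing events:
Start: stock = 45
  Event 1 (restock 25): 45 + 25 = 70
  Event 2 (sale 3): sell min(3,70)=3. stock: 70 - 3 = 67. total_sold = 3
  Event 3 (sale 11): sell min(11,67)=11. stock: 67 - 11 = 56. total_sold = 14
  Event 4 (sale 22): sell min(22,56)=22. stock: 56 - 22 = 34. total_sold = 36
  Event 5 (sale 15): sell min(15,34)=15. stock: 34 - 15 = 19. total_sold = 51
  Event 6 (restock 13): 19 + 13 = 32
  Event 7 (sale 23): sell min(23,32)=23. stock: 32 - 23 = 9. total_sold = 74
  Event 8 (sale 7): sell min(7,9)=7. stock: 9 - 7 = 2. total_sold = 81
  Event 9 (sale 5): sell min(5,2)=2. stock: 2 - 2 = 0. total_sold = 83
  Event 10 (sale 5): sell min(5,0)=0. stock: 0 - 0 = 0. total_sold = 83
  Event 11 (sale 13): sell min(13,0)=0. stock: 0 - 0 = 0. total_sold = 83
Final: stock = 0, total_sold = 83

Checking against threshold 10:
  After event 1: stock=70 > 10
  After event 2: stock=67 > 10
  After event 3: stock=56 > 10
  After event 4: stock=34 > 10
  After event 5: stock=19 > 10
  After event 6: stock=32 > 10
  After event 7: stock=9 <= 10 -> ALERT
  After event 8: stock=2 <= 10 -> ALERT
  After event 9: stock=0 <= 10 -> ALERT
  After event 10: stock=0 <= 10 -> ALERT
  After event 11: stock=0 <= 10 -> ALERT
Alert events: [7, 8, 9, 10, 11]. Count = 5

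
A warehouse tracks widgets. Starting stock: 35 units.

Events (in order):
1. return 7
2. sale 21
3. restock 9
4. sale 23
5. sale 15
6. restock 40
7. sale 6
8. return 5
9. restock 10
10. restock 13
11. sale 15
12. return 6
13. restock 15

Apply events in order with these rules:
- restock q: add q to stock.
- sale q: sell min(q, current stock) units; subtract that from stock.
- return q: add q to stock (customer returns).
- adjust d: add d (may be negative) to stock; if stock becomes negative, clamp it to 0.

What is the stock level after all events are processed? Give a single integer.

Processing events:
Start: stock = 35
  Event 1 (return 7): 35 + 7 = 42
  Event 2 (sale 21): sell min(21,42)=21. stock: 42 - 21 = 21. total_sold = 21
  Event 3 (restock 9): 21 + 9 = 30
  Event 4 (sale 23): sell min(23,30)=23. stock: 30 - 23 = 7. total_sold = 44
  Event 5 (sale 15): sell min(15,7)=7. stock: 7 - 7 = 0. total_sold = 51
  Event 6 (restock 40): 0 + 40 = 40
  Event 7 (sale 6): sell min(6,40)=6. stock: 40 - 6 = 34. total_sold = 57
  Event 8 (return 5): 34 + 5 = 39
  Event 9 (restock 10): 39 + 10 = 49
  Event 10 (restock 13): 49 + 13 = 62
  Event 11 (sale 15): sell min(15,62)=15. stock: 62 - 15 = 47. total_sold = 72
  Event 12 (return 6): 47 + 6 = 53
  Event 13 (restock 15): 53 + 15 = 68
Final: stock = 68, total_sold = 72

Answer: 68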